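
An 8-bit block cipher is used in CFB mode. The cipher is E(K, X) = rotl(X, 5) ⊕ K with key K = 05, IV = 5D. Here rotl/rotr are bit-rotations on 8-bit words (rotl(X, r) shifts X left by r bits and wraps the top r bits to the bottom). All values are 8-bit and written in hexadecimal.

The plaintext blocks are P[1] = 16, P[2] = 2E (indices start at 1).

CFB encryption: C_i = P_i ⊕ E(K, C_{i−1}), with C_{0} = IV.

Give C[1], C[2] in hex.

C[1] = B8, C[2] = 3C

C[1]: E(K, 5D) = AE; 16 ⊕ AE = B8.
C[2]: E(K, B8) = 12; 2E ⊕ 12 = 3C.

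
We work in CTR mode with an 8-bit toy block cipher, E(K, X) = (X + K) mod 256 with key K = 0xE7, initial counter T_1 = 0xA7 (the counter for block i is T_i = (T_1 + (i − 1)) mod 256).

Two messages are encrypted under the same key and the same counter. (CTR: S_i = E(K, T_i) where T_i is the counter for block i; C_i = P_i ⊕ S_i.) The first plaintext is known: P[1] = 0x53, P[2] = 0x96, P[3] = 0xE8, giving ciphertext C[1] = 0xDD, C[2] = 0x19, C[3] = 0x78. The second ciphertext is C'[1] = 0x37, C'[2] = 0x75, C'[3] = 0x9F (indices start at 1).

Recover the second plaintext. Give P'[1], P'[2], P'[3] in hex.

In CTR with a reused counter, both messages share the same keystream S_i, so C_i ⊕ C'_i = P_i ⊕ P'_i and thus P'_i = P_i ⊕ C_i ⊕ C'_i.
P'[1]: 0x53 ⊕ 0xDD ⊕ 0x37 = 0xB9.
P'[2]: 0x96 ⊕ 0x19 ⊕ 0x75 = 0xFA.
P'[3]: 0xE8 ⊕ 0x78 ⊕ 0x9F = 0x0F.

P'[1] = 0xB9, P'[2] = 0xFA, P'[3] = 0x0F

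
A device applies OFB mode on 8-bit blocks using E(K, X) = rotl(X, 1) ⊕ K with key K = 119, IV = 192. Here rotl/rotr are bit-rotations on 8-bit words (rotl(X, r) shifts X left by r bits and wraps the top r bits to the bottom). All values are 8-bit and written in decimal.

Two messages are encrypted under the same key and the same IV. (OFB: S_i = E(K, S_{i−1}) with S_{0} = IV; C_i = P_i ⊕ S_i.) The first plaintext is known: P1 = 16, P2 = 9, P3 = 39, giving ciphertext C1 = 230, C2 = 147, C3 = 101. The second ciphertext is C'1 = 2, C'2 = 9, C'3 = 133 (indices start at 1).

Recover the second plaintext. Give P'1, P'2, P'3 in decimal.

In OFB with a reused IV, both messages share the same keystream S_i, so C_i ⊕ C'_i = P_i ⊕ P'_i and thus P'_i = P_i ⊕ C_i ⊕ C'_i.
P'1: 16 ⊕ 230 ⊕ 2 = 244.
P'2: 9 ⊕ 147 ⊕ 9 = 147.
P'3: 39 ⊕ 101 ⊕ 133 = 199.

P'1 = 244, P'2 = 147, P'3 = 199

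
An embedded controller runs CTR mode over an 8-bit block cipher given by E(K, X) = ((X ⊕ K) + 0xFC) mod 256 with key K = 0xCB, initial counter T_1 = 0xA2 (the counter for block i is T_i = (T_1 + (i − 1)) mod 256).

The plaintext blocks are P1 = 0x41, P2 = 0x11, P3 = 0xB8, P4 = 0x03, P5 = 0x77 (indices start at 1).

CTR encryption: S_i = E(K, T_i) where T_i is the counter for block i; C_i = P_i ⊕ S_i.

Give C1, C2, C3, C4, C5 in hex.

C1: T = 0xA2, S = E(K, T) = 0x65; 0x41 ⊕ 0x65 = 0x24.
C2: T = 0xA3, S = E(K, T) = 0x64; 0x11 ⊕ 0x64 = 0x75.
C3: T = 0xA4, S = E(K, T) = 0x6B; 0xB8 ⊕ 0x6B = 0xD3.
C4: T = 0xA5, S = E(K, T) = 0x6A; 0x03 ⊕ 0x6A = 0x69.
C5: T = 0xA6, S = E(K, T) = 0x69; 0x77 ⊕ 0x69 = 0x1E.

C1 = 0x24, C2 = 0x75, C3 = 0xD3, C4 = 0x69, C5 = 0x1E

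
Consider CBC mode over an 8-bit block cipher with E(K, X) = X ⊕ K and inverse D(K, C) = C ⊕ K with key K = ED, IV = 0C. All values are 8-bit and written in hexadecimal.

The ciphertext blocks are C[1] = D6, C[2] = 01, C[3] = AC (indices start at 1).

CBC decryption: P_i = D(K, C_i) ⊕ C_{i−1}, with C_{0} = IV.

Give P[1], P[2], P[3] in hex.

P[1] = 37, P[2] = 3A, P[3] = 40

P[1]: D(K, D6) = 3B; 3B ⊕ 0C = 37.
P[2]: D(K, 01) = EC; EC ⊕ D6 = 3A.
P[3]: D(K, AC) = 41; 41 ⊕ 01 = 40.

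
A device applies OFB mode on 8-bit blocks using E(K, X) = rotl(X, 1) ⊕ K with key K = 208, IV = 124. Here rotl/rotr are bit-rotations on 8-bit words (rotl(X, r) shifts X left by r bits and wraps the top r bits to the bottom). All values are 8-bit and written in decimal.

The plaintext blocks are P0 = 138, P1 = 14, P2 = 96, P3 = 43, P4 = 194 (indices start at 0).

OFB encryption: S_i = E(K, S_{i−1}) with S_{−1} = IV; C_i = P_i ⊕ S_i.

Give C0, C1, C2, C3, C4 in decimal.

C0 = 162, C1 = 142, C2 = 177, C3 = 88, C4 = 244

C0: S = E(K, 124) = 40; 138 ⊕ 40 = 162.
C1: S = E(K, 40) = 128; 14 ⊕ 128 = 142.
C2: S = E(K, 128) = 209; 96 ⊕ 209 = 177.
C3: S = E(K, 209) = 115; 43 ⊕ 115 = 88.
C4: S = E(K, 115) = 54; 194 ⊕ 54 = 244.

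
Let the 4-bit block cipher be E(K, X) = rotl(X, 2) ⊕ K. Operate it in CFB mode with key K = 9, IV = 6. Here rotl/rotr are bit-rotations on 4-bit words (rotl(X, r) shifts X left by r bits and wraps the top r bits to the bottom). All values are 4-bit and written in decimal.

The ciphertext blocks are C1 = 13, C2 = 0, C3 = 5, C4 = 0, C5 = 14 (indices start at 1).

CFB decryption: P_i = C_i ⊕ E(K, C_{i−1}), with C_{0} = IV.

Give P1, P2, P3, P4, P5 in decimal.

P1: E(K, 6) = 0; 13 ⊕ 0 = 13.
P2: E(K, 13) = 14; 0 ⊕ 14 = 14.
P3: E(K, 0) = 9; 5 ⊕ 9 = 12.
P4: E(K, 5) = 12; 0 ⊕ 12 = 12.
P5: E(K, 0) = 9; 14 ⊕ 9 = 7.

P1 = 13, P2 = 14, P3 = 12, P4 = 12, P5 = 7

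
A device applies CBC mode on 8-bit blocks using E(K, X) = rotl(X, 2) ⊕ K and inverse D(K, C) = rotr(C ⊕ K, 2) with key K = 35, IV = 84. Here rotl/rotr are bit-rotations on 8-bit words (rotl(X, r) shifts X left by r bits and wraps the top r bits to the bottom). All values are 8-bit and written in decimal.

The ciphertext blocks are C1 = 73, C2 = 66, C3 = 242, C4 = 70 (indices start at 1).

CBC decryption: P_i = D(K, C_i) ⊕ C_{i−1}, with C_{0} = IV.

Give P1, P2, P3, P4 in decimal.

P1: D(K, 73) = 154; 154 ⊕ 84 = 206.
P2: D(K, 66) = 88; 88 ⊕ 73 = 17.
P3: D(K, 242) = 116; 116 ⊕ 66 = 54.
P4: D(K, 70) = 89; 89 ⊕ 242 = 171.

P1 = 206, P2 = 17, P3 = 54, P4 = 171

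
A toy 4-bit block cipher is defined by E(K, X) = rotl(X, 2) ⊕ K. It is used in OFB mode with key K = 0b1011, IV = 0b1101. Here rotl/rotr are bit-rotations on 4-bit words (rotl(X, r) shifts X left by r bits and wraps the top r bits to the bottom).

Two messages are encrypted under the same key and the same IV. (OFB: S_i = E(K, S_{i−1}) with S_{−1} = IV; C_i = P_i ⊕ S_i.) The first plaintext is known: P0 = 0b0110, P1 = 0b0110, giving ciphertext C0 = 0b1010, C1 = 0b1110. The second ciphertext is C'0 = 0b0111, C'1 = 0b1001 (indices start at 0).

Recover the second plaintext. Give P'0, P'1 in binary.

In OFB with a reused IV, both messages share the same keystream S_i, so C_i ⊕ C'_i = P_i ⊕ P'_i and thus P'_i = P_i ⊕ C_i ⊕ C'_i.
P'0: 0b0110 ⊕ 0b1010 ⊕ 0b0111 = 0b1011.
P'1: 0b0110 ⊕ 0b1110 ⊕ 0b1001 = 0b0001.

P'0 = 0b1011, P'1 = 0b0001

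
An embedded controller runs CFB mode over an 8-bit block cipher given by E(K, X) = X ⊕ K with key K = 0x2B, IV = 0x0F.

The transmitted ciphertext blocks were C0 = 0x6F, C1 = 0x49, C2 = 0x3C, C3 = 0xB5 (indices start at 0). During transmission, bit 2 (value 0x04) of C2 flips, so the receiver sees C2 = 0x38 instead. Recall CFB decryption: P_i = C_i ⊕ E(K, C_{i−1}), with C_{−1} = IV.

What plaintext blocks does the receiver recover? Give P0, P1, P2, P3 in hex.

P0 = 0x4B, P1 = 0x0D, P2 = 0x5A, P3 = 0xA6

Only C2 changed, to 0x38. In CFB, a change in C_i flips the same bit in P_i and garbles P_{i+1}. Decrypting the received ciphertext:
P0: E(K, 0x0F) = 0x24; 0x6F ⊕ 0x24 = 0x4B.
P1: E(K, 0x6F) = 0x44; 0x49 ⊕ 0x44 = 0x0D.
P2: E(K, 0x49) = 0x62; 0x38 ⊕ 0x62 = 0x5A.
P3: E(K, 0x38) = 0x13; 0xB5 ⊕ 0x13 = 0xA6.
Blocks that differ from the original plaintext: P2, P3.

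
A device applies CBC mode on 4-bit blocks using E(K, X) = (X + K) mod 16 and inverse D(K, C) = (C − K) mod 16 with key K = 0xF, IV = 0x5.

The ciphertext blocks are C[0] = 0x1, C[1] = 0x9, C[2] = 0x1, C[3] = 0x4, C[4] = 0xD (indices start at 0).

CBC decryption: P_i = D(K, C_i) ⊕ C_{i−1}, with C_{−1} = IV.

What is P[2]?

P[2]: D(K, 0x1) = 0x2; 0x2 ⊕ 0x9 = 0xB.

P[2] = 0xB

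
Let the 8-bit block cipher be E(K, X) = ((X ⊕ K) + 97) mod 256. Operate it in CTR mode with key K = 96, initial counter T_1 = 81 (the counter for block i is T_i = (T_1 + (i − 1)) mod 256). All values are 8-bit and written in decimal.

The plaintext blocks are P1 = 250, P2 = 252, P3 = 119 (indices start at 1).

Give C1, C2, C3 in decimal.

CTR encryption: S_i = E(K, T_i) where T_i is the counter for block i; C_i = P_i ⊕ S_i.
C1: T = 81, S = E(K, T) = 146; 250 ⊕ 146 = 104.
C2: T = 82, S = E(K, T) = 147; 252 ⊕ 147 = 111.
C3: T = 83, S = E(K, T) = 148; 119 ⊕ 148 = 227.

C1 = 104, C2 = 111, C3 = 227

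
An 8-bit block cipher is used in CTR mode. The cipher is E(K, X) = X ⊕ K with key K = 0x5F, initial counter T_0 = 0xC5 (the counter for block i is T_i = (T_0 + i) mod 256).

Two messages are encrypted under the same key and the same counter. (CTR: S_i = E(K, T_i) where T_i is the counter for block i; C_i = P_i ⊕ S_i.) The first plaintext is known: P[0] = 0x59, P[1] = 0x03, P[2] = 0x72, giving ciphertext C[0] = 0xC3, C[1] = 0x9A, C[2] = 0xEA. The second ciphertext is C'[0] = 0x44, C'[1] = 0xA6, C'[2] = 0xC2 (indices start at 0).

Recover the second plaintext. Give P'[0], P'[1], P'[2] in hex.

P'[0] = 0xDE, P'[1] = 0x3F, P'[2] = 0x5A

In CTR with a reused counter, both messages share the same keystream S_i, so C_i ⊕ C'_i = P_i ⊕ P'_i and thus P'_i = P_i ⊕ C_i ⊕ C'_i.
P'[0]: 0x59 ⊕ 0xC3 ⊕ 0x44 = 0xDE.
P'[1]: 0x03 ⊕ 0x9A ⊕ 0xA6 = 0x3F.
P'[2]: 0x72 ⊕ 0xEA ⊕ 0xC2 = 0x5A.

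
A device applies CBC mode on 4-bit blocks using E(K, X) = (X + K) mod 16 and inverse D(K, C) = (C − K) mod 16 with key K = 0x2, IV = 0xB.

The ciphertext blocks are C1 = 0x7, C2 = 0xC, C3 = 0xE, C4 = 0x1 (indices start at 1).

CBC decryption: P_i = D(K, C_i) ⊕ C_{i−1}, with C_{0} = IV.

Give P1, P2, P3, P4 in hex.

P1: D(K, 0x7) = 0x5; 0x5 ⊕ 0xB = 0xE.
P2: D(K, 0xC) = 0xA; 0xA ⊕ 0x7 = 0xD.
P3: D(K, 0xE) = 0xC; 0xC ⊕ 0xC = 0x0.
P4: D(K, 0x1) = 0xF; 0xF ⊕ 0xE = 0x1.

P1 = 0xE, P2 = 0xD, P3 = 0x0, P4 = 0x1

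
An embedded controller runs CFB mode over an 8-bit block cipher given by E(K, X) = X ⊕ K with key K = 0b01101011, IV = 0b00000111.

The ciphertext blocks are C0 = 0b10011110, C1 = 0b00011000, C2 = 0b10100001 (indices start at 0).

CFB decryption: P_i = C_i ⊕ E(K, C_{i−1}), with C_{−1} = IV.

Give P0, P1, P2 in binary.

P0: E(K, 0b00000111) = 0b01101100; 0b10011110 ⊕ 0b01101100 = 0b11110010.
P1: E(K, 0b10011110) = 0b11110101; 0b00011000 ⊕ 0b11110101 = 0b11101101.
P2: E(K, 0b00011000) = 0b01110011; 0b10100001 ⊕ 0b01110011 = 0b11010010.

P0 = 0b11110010, P1 = 0b11101101, P2 = 0b11010010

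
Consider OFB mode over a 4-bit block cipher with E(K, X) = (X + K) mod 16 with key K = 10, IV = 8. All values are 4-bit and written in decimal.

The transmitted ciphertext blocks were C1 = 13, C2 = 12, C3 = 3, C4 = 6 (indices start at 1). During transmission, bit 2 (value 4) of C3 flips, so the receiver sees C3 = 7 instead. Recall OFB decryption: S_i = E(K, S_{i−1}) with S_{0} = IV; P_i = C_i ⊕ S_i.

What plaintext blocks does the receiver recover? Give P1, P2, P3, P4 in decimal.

Only C3 changed, to 7. In OFB, a change in C_i flips the same bit in P_i only; the keystream is unaffected. Decrypting the received ciphertext:
P1: S = E(K, 8) = 2; 13 ⊕ 2 = 15.
P2: S = E(K, 2) = 12; 12 ⊕ 12 = 0.
P3: S = E(K, 12) = 6; 7 ⊕ 6 = 1.
P4: S = E(K, 6) = 0; 6 ⊕ 0 = 6.
Blocks that differ from the original plaintext: P3.

P1 = 15, P2 = 0, P3 = 1, P4 = 6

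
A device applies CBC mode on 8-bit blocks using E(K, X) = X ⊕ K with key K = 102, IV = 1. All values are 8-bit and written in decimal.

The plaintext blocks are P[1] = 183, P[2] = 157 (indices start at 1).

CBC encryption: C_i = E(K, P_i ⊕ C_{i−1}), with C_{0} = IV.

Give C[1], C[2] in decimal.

C[1] = 208, C[2] = 43

C[1]: P[1] ⊕ 1 = 182; E(K, 182) = 208.
C[2]: P[2] ⊕ 208 = 77; E(K, 77) = 43.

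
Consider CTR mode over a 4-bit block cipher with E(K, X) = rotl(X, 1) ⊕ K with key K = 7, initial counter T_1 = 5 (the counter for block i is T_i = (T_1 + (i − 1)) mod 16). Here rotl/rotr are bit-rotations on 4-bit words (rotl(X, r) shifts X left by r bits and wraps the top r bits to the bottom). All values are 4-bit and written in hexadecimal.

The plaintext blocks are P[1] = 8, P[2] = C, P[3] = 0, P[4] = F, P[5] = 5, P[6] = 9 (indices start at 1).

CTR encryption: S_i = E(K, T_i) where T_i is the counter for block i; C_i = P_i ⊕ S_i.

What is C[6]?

C[1]: T = 5, S = E(K, T) = D; 8 ⊕ D = 5.
C[2]: T = 6, S = E(K, T) = B; C ⊕ B = 7.
C[3]: T = 7, S = E(K, T) = 9; 0 ⊕ 9 = 9.
C[4]: T = 8, S = E(K, T) = 6; F ⊕ 6 = 9.
C[5]: T = 9, S = E(K, T) = 4; 5 ⊕ 4 = 1.
C[6]: T = A, S = E(K, T) = 2; 9 ⊕ 2 = B.

C[6] = B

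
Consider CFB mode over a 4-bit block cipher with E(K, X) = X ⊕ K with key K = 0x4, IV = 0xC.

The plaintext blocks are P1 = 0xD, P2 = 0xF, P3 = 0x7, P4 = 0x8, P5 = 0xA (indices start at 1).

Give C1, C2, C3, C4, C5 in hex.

CFB encryption: C_i = P_i ⊕ E(K, C_{i−1}), with C_{0} = IV.
C1: E(K, 0xC) = 0x8; 0xD ⊕ 0x8 = 0x5.
C2: E(K, 0x5) = 0x1; 0xF ⊕ 0x1 = 0xE.
C3: E(K, 0xE) = 0xA; 0x7 ⊕ 0xA = 0xD.
C4: E(K, 0xD) = 0x9; 0x8 ⊕ 0x9 = 0x1.
C5: E(K, 0x1) = 0x5; 0xA ⊕ 0x5 = 0xF.

C1 = 0x5, C2 = 0xE, C3 = 0xD, C4 = 0x1, C5 = 0xF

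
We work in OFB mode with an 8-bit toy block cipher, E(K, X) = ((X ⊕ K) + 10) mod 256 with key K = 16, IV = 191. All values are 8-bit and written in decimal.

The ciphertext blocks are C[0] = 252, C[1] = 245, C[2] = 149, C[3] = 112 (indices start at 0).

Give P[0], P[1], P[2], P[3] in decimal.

P[0] = 69, P[1] = 70, P[2] = 56, P[3] = 183

OFB decryption: S_i = E(K, S_{i−1}) with S_{−1} = IV; P_i = C_i ⊕ S_i.
P[0]: S = E(K, 191) = 185; 252 ⊕ 185 = 69.
P[1]: S = E(K, 185) = 179; 245 ⊕ 179 = 70.
P[2]: S = E(K, 179) = 173; 149 ⊕ 173 = 56.
P[3]: S = E(K, 173) = 199; 112 ⊕ 199 = 183.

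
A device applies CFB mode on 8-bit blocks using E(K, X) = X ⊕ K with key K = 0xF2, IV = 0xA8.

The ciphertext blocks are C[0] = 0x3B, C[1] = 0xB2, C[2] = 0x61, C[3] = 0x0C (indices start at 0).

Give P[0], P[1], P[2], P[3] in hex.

P[0] = 0x61, P[1] = 0x7B, P[2] = 0x21, P[3] = 0x9F

CFB decryption: P_i = C_i ⊕ E(K, C_{i−1}), with C_{−1} = IV.
P[0]: E(K, 0xA8) = 0x5A; 0x3B ⊕ 0x5A = 0x61.
P[1]: E(K, 0x3B) = 0xC9; 0xB2 ⊕ 0xC9 = 0x7B.
P[2]: E(K, 0xB2) = 0x40; 0x61 ⊕ 0x40 = 0x21.
P[3]: E(K, 0x61) = 0x93; 0x0C ⊕ 0x93 = 0x9F.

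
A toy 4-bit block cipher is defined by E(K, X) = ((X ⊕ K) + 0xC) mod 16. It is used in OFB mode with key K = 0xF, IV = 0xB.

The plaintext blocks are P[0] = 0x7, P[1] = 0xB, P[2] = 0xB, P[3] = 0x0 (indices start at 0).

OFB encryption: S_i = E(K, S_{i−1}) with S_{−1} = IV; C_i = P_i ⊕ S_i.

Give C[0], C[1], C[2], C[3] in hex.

C[0] = 0x7, C[1] = 0x0, C[2] = 0xB, C[3] = 0xB

C[0]: S = E(K, 0xB) = 0x0; 0x7 ⊕ 0x0 = 0x7.
C[1]: S = E(K, 0x0) = 0xB; 0xB ⊕ 0xB = 0x0.
C[2]: S = E(K, 0xB) = 0x0; 0xB ⊕ 0x0 = 0xB.
C[3]: S = E(K, 0x0) = 0xB; 0x0 ⊕ 0xB = 0xB.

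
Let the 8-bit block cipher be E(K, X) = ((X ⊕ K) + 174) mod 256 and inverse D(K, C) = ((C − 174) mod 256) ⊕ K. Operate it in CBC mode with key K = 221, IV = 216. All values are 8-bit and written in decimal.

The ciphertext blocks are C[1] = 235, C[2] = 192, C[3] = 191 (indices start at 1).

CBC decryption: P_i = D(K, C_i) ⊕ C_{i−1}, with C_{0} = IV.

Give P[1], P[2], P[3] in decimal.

P[1]: D(K, 235) = 224; 224 ⊕ 216 = 56.
P[2]: D(K, 192) = 207; 207 ⊕ 235 = 36.
P[3]: D(K, 191) = 204; 204 ⊕ 192 = 12.

P[1] = 56, P[2] = 36, P[3] = 12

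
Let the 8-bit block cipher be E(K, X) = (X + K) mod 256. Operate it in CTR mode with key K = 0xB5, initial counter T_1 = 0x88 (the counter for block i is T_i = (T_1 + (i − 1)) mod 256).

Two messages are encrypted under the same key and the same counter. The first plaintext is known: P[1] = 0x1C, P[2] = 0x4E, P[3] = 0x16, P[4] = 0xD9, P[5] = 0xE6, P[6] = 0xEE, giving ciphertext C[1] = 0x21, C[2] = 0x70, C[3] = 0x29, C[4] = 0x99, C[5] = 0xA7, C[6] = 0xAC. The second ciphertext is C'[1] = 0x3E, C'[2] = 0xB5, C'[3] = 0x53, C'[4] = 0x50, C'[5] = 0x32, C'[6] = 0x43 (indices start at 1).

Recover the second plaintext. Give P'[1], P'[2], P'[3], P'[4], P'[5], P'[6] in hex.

P'[1] = 0x03, P'[2] = 0x8B, P'[3] = 0x6C, P'[4] = 0x10, P'[5] = 0x73, P'[6] = 0x01

In CTR with a reused counter, both messages share the same keystream S_i, so C_i ⊕ C'_i = P_i ⊕ P'_i and thus P'_i = P_i ⊕ C_i ⊕ C'_i.
P'[1]: 0x1C ⊕ 0x21 ⊕ 0x3E = 0x03.
P'[2]: 0x4E ⊕ 0x70 ⊕ 0xB5 = 0x8B.
P'[3]: 0x16 ⊕ 0x29 ⊕ 0x53 = 0x6C.
P'[4]: 0xD9 ⊕ 0x99 ⊕ 0x50 = 0x10.
P'[5]: 0xE6 ⊕ 0xA7 ⊕ 0x32 = 0x73.
P'[6]: 0xEE ⊕ 0xAC ⊕ 0x43 = 0x01.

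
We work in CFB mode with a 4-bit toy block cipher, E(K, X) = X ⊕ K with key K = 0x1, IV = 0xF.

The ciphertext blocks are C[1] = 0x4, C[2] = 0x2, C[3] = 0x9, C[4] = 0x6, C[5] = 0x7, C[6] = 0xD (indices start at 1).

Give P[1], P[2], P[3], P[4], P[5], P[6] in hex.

CFB decryption: P_i = C_i ⊕ E(K, C_{i−1}), with C_{0} = IV.
P[1]: E(K, 0xF) = 0xE; 0x4 ⊕ 0xE = 0xA.
P[2]: E(K, 0x4) = 0x5; 0x2 ⊕ 0x5 = 0x7.
P[3]: E(K, 0x2) = 0x3; 0x9 ⊕ 0x3 = 0xA.
P[4]: E(K, 0x9) = 0x8; 0x6 ⊕ 0x8 = 0xE.
P[5]: E(K, 0x6) = 0x7; 0x7 ⊕ 0x7 = 0x0.
P[6]: E(K, 0x7) = 0x6; 0xD ⊕ 0x6 = 0xB.

P[1] = 0xA, P[2] = 0x7, P[3] = 0xA, P[4] = 0xE, P[5] = 0x0, P[6] = 0xB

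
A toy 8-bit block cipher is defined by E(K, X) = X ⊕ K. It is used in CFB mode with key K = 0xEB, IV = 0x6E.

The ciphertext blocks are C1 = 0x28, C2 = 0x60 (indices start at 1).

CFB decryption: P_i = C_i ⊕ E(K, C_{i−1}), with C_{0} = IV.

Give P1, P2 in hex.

P1 = 0xAD, P2 = 0xA3

P1: E(K, 0x6E) = 0x85; 0x28 ⊕ 0x85 = 0xAD.
P2: E(K, 0x28) = 0xC3; 0x60 ⊕ 0xC3 = 0xA3.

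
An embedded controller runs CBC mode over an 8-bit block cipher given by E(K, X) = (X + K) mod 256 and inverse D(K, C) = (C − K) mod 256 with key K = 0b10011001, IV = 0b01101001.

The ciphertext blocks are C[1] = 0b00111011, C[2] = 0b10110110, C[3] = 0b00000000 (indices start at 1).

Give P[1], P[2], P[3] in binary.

P[1] = 0b11001011, P[2] = 0b00100110, P[3] = 0b11010001

CBC decryption: P_i = D(K, C_i) ⊕ C_{i−1}, with C_{0} = IV.
P[1]: D(K, 0b00111011) = 0b10100010; 0b10100010 ⊕ 0b01101001 = 0b11001011.
P[2]: D(K, 0b10110110) = 0b00011101; 0b00011101 ⊕ 0b00111011 = 0b00100110.
P[3]: D(K, 0b00000000) = 0b01100111; 0b01100111 ⊕ 0b10110110 = 0b11010001.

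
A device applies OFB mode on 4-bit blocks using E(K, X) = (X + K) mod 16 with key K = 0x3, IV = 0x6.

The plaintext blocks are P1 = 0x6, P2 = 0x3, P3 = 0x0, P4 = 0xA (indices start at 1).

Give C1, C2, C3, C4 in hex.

OFB encryption: S_i = E(K, S_{i−1}) with S_{0} = IV; C_i = P_i ⊕ S_i.
C1: S = E(K, 0x6) = 0x9; 0x6 ⊕ 0x9 = 0xF.
C2: S = E(K, 0x9) = 0xC; 0x3 ⊕ 0xC = 0xF.
C3: S = E(K, 0xC) = 0xF; 0x0 ⊕ 0xF = 0xF.
C4: S = E(K, 0xF) = 0x2; 0xA ⊕ 0x2 = 0x8.

C1 = 0xF, C2 = 0xF, C3 = 0xF, C4 = 0x8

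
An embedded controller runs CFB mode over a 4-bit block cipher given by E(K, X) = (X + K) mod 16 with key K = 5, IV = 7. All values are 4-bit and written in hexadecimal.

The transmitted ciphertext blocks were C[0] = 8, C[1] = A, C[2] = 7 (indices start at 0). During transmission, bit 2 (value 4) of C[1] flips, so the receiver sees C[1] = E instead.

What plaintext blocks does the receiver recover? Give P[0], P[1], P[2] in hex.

P[0] = 4, P[1] = 3, P[2] = 4

CFB decryption: P_i = C_i ⊕ E(K, C_{i−1}), with C_{−1} = IV.
Only C[1] changed, to E. In CFB, a change in C_i flips the same bit in P_i and garbles P_{i+1}. Decrypting the received ciphertext:
P[0]: E(K, 7) = C; 8 ⊕ C = 4.
P[1]: E(K, 8) = D; E ⊕ D = 3.
P[2]: E(K, E) = 3; 7 ⊕ 3 = 4.
Blocks that differ from the original plaintext: P[1], P[2].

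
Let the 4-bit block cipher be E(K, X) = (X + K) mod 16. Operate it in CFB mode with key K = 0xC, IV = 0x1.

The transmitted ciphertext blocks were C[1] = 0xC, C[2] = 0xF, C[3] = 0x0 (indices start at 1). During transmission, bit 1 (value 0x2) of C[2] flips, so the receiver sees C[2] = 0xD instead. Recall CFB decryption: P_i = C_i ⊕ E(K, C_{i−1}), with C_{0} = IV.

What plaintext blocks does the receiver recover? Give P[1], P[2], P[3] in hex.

Only C[2] changed, to 0xD. In CFB, a change in C_i flips the same bit in P_i and garbles P_{i+1}. Decrypting the received ciphertext:
P[1]: E(K, 0x1) = 0xD; 0xC ⊕ 0xD = 0x1.
P[2]: E(K, 0xC) = 0x8; 0xD ⊕ 0x8 = 0x5.
P[3]: E(K, 0xD) = 0x9; 0x0 ⊕ 0x9 = 0x9.
Blocks that differ from the original plaintext: P[2], P[3].

P[1] = 0x1, P[2] = 0x5, P[3] = 0x9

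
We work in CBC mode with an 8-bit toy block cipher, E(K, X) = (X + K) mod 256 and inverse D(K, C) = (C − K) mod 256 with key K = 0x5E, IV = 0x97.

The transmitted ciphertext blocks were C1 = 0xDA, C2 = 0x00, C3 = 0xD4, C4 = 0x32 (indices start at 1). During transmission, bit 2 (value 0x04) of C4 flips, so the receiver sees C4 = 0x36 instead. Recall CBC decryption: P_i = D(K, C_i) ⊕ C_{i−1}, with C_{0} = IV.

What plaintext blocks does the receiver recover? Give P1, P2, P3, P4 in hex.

Only C4 changed, to 0x36. In CBC, a change in C_i garbles P_i and flips the same bit in P_{i+1}. Decrypting the received ciphertext:
P1: D(K, 0xDA) = 0x7C; 0x7C ⊕ 0x97 = 0xEB.
P2: D(K, 0x00) = 0xA2; 0xA2 ⊕ 0xDA = 0x78.
P3: D(K, 0xD4) = 0x76; 0x76 ⊕ 0x00 = 0x76.
P4: D(K, 0x36) = 0xD8; 0xD8 ⊕ 0xD4 = 0x0C.
Blocks that differ from the original plaintext: P4.

P1 = 0xEB, P2 = 0x78, P3 = 0x76, P4 = 0x0C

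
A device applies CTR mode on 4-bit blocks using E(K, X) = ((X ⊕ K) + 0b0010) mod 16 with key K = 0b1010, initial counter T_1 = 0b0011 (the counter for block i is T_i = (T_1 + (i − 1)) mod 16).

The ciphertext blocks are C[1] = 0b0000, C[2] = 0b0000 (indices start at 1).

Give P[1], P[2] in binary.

CTR decryption: S_i = E(K, T_i) where T_i is the counter for block i; P_i = C_i ⊕ S_i.
P[1]: T = 0b0011, S = E(K, T) = 0b1011; 0b0000 ⊕ 0b1011 = 0b1011.
P[2]: T = 0b0100, S = E(K, T) = 0b0000; 0b0000 ⊕ 0b0000 = 0b0000.

P[1] = 0b1011, P[2] = 0b0000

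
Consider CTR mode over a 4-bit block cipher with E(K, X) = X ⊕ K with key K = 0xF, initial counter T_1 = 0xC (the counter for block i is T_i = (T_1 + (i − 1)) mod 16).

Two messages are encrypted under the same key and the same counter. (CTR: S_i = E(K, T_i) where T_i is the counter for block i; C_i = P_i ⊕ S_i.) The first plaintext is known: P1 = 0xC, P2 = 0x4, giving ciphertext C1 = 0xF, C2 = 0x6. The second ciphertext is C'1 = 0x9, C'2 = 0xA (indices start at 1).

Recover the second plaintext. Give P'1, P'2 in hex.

P'1 = 0xA, P'2 = 0x8

In CTR with a reused counter, both messages share the same keystream S_i, so C_i ⊕ C'_i = P_i ⊕ P'_i and thus P'_i = P_i ⊕ C_i ⊕ C'_i.
P'1: 0xC ⊕ 0xF ⊕ 0x9 = 0xA.
P'2: 0x4 ⊕ 0x6 ⊕ 0xA = 0x8.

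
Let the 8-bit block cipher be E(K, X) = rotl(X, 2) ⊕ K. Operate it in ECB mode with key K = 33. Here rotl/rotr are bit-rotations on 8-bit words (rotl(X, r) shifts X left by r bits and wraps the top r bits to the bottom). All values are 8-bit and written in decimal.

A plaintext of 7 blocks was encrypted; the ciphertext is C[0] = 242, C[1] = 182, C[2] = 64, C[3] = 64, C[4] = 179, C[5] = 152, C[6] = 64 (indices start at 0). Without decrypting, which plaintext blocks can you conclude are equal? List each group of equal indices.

P[2] = P[3] = P[6]

ECB encrypts each block independently with the same key, so equal ciphertext blocks imply equal plaintext blocks.
C[2] = C[3] = C[6] = 64, so P[2] = P[3] = P[6].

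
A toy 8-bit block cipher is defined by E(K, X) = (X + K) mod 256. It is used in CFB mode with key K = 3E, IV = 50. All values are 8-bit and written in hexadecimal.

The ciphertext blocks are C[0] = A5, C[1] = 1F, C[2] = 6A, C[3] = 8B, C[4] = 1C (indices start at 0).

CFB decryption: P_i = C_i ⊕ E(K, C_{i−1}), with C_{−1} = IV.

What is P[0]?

P[0] = 2B

P[0]: E(K, 50) = 8E; A5 ⊕ 8E = 2B.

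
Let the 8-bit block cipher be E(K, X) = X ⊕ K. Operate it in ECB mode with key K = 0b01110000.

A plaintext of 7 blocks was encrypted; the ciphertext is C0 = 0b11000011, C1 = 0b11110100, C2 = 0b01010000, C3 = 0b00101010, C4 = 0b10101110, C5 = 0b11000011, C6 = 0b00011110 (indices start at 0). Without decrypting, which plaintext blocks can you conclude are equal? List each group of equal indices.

ECB encrypts each block independently with the same key, so equal ciphertext blocks imply equal plaintext blocks.
C0 = C5 = 0b11000011, so P0 = P5.

P0 = P5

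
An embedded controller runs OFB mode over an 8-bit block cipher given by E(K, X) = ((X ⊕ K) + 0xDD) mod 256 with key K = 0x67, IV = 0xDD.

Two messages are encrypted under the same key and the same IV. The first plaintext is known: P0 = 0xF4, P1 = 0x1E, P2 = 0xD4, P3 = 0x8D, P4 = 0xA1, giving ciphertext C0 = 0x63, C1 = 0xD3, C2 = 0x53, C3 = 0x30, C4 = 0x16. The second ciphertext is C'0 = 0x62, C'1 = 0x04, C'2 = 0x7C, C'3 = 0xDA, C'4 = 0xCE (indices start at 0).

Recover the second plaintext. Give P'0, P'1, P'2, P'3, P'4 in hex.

P'0 = 0xF5, P'1 = 0xC9, P'2 = 0xFB, P'3 = 0x67, P'4 = 0x79

In OFB with a reused IV, both messages share the same keystream S_i, so C_i ⊕ C'_i = P_i ⊕ P'_i and thus P'_i = P_i ⊕ C_i ⊕ C'_i.
P'0: 0xF4 ⊕ 0x63 ⊕ 0x62 = 0xF5.
P'1: 0x1E ⊕ 0xD3 ⊕ 0x04 = 0xC9.
P'2: 0xD4 ⊕ 0x53 ⊕ 0x7C = 0xFB.
P'3: 0x8D ⊕ 0x30 ⊕ 0xDA = 0x67.
P'4: 0xA1 ⊕ 0x16 ⊕ 0xCE = 0x79.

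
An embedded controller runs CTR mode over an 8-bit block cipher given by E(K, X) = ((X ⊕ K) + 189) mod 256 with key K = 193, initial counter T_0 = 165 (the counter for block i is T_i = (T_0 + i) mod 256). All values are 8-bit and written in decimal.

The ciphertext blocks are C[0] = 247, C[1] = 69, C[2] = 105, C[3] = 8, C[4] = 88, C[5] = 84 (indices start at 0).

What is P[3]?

P[3] = 46

CTR decryption: S_i = E(K, T_i) where T_i is the counter for block i; P_i = C_i ⊕ S_i.
P[3]: T = 168, S = E(K, T) = 38; 8 ⊕ 38 = 46.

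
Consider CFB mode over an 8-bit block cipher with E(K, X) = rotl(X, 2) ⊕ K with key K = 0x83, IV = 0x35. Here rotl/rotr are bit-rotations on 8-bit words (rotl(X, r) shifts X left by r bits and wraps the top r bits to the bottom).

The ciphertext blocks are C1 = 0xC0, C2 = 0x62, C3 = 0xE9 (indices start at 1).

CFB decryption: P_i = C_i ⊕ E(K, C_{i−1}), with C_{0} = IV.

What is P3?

P3 = 0xE3

P3: E(K, 0x62) = 0x0A; 0xE9 ⊕ 0x0A = 0xE3.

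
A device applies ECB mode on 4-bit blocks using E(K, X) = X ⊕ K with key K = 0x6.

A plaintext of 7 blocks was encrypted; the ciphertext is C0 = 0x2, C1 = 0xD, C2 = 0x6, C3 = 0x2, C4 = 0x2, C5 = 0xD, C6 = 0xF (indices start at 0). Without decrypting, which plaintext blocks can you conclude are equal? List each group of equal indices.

P0 = P3 = P4; P1 = P5

ECB encrypts each block independently with the same key, so equal ciphertext blocks imply equal plaintext blocks.
C0 = C3 = C4 = 0x2, so P0 = P3 = P4.
C1 = C5 = 0xD, so P1 = P5.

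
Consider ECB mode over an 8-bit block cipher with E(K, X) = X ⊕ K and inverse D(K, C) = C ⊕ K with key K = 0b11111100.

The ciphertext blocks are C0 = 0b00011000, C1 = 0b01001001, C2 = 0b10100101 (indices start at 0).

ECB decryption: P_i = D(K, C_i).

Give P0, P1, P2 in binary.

P0: D(K, 0b00011000) = 0b11100100.
P1: D(K, 0b01001001) = 0b10110101.
P2: D(K, 0b10100101) = 0b01011001.

P0 = 0b11100100, P1 = 0b10110101, P2 = 0b01011001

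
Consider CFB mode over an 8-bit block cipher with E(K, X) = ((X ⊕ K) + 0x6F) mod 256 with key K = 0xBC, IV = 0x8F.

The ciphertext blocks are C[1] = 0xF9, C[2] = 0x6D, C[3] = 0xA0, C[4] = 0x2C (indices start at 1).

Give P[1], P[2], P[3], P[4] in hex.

CFB decryption: P_i = C_i ⊕ E(K, C_{i−1}), with C_{0} = IV.
P[1]: E(K, 0x8F) = 0xA2; 0xF9 ⊕ 0xA2 = 0x5B.
P[2]: E(K, 0xF9) = 0xB4; 0x6D ⊕ 0xB4 = 0xD9.
P[3]: E(K, 0x6D) = 0x40; 0xA0 ⊕ 0x40 = 0xE0.
P[4]: E(K, 0xA0) = 0x8B; 0x2C ⊕ 0x8B = 0xA7.

P[1] = 0x5B, P[2] = 0xD9, P[3] = 0xE0, P[4] = 0xA7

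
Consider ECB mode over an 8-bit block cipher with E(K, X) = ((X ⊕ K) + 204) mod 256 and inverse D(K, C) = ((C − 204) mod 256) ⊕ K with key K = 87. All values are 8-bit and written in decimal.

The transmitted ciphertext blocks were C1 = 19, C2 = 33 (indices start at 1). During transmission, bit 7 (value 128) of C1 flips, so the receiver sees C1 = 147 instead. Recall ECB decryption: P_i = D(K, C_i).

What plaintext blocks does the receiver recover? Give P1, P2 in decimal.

Only C1 changed, to 147. In ECB, a change in C_i affects only P_i. Decrypting the received ciphertext:
P1: D(K, 147) = 144.
P2: D(K, 33) = 2.
Blocks that differ from the original plaintext: P1.

P1 = 144, P2 = 2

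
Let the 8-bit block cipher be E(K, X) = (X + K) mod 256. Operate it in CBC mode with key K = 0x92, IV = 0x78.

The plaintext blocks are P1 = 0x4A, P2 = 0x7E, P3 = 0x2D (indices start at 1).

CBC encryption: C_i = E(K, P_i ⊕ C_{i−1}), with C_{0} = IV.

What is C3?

C3 = 0xF3

C1: P1 ⊕ 0x78 = 0x32; E(K, 0x32) = 0xC4.
C2: P2 ⊕ 0xC4 = 0xBA; E(K, 0xBA) = 0x4C.
C3: P3 ⊕ 0x4C = 0x61; E(K, 0x61) = 0xF3.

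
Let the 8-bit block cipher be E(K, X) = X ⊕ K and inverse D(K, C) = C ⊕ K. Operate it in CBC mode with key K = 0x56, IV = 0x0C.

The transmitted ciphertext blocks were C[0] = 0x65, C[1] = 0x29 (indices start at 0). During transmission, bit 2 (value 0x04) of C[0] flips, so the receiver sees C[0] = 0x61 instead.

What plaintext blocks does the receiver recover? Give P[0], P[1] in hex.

P[0] = 0x3B, P[1] = 0x1E

CBC decryption: P_i = D(K, C_i) ⊕ C_{i−1}, with C_{−1} = IV.
Only C[0] changed, to 0x61. In CBC, a change in C_i garbles P_i and flips the same bit in P_{i+1}. Decrypting the received ciphertext:
P[0]: D(K, 0x61) = 0x37; 0x37 ⊕ 0x0C = 0x3B.
P[1]: D(K, 0x29) = 0x7F; 0x7F ⊕ 0x61 = 0x1E.
Blocks that differ from the original plaintext: P[0], P[1].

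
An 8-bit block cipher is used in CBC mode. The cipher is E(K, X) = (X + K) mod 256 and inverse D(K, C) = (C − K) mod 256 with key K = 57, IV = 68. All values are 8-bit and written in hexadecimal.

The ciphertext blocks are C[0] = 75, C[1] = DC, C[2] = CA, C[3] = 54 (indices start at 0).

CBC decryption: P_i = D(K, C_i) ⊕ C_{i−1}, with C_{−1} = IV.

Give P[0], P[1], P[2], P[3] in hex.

P[0]: D(K, 75) = 1E; 1E ⊕ 68 = 76.
P[1]: D(K, DC) = 85; 85 ⊕ 75 = F0.
P[2]: D(K, CA) = 73; 73 ⊕ DC = AF.
P[3]: D(K, 54) = FD; FD ⊕ CA = 37.

P[0] = 76, P[1] = F0, P[2] = AF, P[3] = 37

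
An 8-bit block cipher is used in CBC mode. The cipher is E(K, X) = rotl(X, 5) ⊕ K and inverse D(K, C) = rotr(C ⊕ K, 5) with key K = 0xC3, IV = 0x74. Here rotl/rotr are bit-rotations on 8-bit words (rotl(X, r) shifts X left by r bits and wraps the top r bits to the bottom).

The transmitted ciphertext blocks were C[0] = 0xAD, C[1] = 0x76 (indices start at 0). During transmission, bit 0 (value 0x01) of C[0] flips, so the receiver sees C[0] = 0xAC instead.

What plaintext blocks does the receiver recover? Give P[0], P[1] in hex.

CBC decryption: P_i = D(K, C_i) ⊕ C_{i−1}, with C_{−1} = IV.
Only C[0] changed, to 0xAC. In CBC, a change in C_i garbles P_i and flips the same bit in P_{i+1}. Decrypting the received ciphertext:
P[0]: D(K, 0xAC) = 0x7B; 0x7B ⊕ 0x74 = 0x0F.
P[1]: D(K, 0x76) = 0xAD; 0xAD ⊕ 0xAC = 0x01.
Blocks that differ from the original plaintext: P[0], P[1].

P[0] = 0x0F, P[1] = 0x01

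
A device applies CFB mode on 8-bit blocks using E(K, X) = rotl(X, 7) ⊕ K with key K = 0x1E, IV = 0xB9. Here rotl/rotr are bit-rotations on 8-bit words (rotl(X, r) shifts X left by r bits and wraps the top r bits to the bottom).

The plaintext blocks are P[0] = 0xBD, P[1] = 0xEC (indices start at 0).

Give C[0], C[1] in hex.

C[0] = 0x7F, C[1] = 0x4D

CFB encryption: C_i = P_i ⊕ E(K, C_{i−1}), with C_{−1} = IV.
C[0]: E(K, 0xB9) = 0xC2; 0xBD ⊕ 0xC2 = 0x7F.
C[1]: E(K, 0x7F) = 0xA1; 0xEC ⊕ 0xA1 = 0x4D.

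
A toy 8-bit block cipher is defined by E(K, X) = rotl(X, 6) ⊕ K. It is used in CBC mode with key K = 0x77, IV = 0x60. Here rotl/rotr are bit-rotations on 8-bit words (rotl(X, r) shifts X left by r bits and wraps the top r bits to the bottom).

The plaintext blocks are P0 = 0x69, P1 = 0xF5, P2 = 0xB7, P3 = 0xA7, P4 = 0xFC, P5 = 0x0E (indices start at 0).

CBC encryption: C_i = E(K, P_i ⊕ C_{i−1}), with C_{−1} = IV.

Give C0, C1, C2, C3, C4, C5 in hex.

C0 = 0x35, C1 = 0x47, C2 = 0x4B, C3 = 0x4C, C4 = 0x5B, C5 = 0x22

C0: P0 ⊕ 0x60 = 0x09; E(K, 0x09) = 0x35.
C1: P1 ⊕ 0x35 = 0xC0; E(K, 0xC0) = 0x47.
C2: P2 ⊕ 0x47 = 0xF0; E(K, 0xF0) = 0x4B.
C3: P3 ⊕ 0x4B = 0xEC; E(K, 0xEC) = 0x4C.
C4: P4 ⊕ 0x4C = 0xB0; E(K, 0xB0) = 0x5B.
C5: P5 ⊕ 0x5B = 0x55; E(K, 0x55) = 0x22.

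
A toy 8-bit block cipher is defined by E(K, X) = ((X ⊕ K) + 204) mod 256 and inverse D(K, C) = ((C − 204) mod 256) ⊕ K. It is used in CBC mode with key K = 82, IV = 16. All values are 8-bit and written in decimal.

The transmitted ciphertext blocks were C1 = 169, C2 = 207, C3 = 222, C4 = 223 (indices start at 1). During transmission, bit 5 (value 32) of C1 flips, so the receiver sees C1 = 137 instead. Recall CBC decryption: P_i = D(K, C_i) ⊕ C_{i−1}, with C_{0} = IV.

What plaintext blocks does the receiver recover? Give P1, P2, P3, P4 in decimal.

P1 = 255, P2 = 216, P3 = 143, P4 = 159

Only C1 changed, to 137. In CBC, a change in C_i garbles P_i and flips the same bit in P_{i+1}. Decrypting the received ciphertext:
P1: D(K, 137) = 239; 239 ⊕ 16 = 255.
P2: D(K, 207) = 81; 81 ⊕ 137 = 216.
P3: D(K, 222) = 64; 64 ⊕ 207 = 143.
P4: D(K, 223) = 65; 65 ⊕ 222 = 159.
Blocks that differ from the original plaintext: P1, P2.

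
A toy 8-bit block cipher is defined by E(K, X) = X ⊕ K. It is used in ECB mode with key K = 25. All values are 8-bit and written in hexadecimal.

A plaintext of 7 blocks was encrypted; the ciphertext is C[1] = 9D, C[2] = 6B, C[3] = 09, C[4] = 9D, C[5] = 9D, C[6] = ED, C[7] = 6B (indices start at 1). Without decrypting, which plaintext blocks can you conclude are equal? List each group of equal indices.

ECB encrypts each block independently with the same key, so equal ciphertext blocks imply equal plaintext blocks.
C[1] = C[4] = C[5] = 9D, so P[1] = P[4] = P[5].
C[2] = C[7] = 6B, so P[2] = P[7].

P[1] = P[4] = P[5]; P[2] = P[7]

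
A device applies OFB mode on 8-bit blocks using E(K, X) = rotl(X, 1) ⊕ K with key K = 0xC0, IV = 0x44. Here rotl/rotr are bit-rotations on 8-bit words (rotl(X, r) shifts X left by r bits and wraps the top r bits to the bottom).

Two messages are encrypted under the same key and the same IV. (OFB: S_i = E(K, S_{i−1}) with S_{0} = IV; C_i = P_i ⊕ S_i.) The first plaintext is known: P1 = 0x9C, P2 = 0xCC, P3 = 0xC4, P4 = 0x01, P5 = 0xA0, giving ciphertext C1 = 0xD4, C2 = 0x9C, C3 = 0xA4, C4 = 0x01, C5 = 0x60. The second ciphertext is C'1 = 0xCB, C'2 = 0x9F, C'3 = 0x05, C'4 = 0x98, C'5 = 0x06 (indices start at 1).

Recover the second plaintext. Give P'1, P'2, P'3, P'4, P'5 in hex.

In OFB with a reused IV, both messages share the same keystream S_i, so C_i ⊕ C'_i = P_i ⊕ P'_i and thus P'_i = P_i ⊕ C_i ⊕ C'_i.
P'1: 0x9C ⊕ 0xD4 ⊕ 0xCB = 0x83.
P'2: 0xCC ⊕ 0x9C ⊕ 0x9F = 0xCF.
P'3: 0xC4 ⊕ 0xA4 ⊕ 0x05 = 0x65.
P'4: 0x01 ⊕ 0x01 ⊕ 0x98 = 0x98.
P'5: 0xA0 ⊕ 0x60 ⊕ 0x06 = 0xC6.

P'1 = 0x83, P'2 = 0xCF, P'3 = 0x65, P'4 = 0x98, P'5 = 0xC6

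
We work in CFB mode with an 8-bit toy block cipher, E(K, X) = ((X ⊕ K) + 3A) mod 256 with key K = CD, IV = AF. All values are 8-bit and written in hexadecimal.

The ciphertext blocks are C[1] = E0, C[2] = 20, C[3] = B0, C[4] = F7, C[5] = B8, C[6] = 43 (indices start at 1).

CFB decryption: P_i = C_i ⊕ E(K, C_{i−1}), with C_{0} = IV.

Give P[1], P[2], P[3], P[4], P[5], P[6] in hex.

P[1] = 7C, P[2] = 47, P[3] = 97, P[4] = 40, P[5] = CC, P[6] = EC

P[1]: E(K, AF) = 9C; E0 ⊕ 9C = 7C.
P[2]: E(K, E0) = 67; 20 ⊕ 67 = 47.
P[3]: E(K, 20) = 27; B0 ⊕ 27 = 97.
P[4]: E(K, B0) = B7; F7 ⊕ B7 = 40.
P[5]: E(K, F7) = 74; B8 ⊕ 74 = CC.
P[6]: E(K, B8) = AF; 43 ⊕ AF = EC.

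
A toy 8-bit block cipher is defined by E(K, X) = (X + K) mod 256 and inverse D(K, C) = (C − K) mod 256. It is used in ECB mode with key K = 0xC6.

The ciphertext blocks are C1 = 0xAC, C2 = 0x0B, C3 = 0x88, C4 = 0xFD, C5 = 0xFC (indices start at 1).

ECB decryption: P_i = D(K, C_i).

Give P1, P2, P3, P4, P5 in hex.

P1: D(K, 0xAC) = 0xE6.
P2: D(K, 0x0B) = 0x45.
P3: D(K, 0x88) = 0xC2.
P4: D(K, 0xFD) = 0x37.
P5: D(K, 0xFC) = 0x36.

P1 = 0xE6, P2 = 0x45, P3 = 0xC2, P4 = 0x37, P5 = 0x36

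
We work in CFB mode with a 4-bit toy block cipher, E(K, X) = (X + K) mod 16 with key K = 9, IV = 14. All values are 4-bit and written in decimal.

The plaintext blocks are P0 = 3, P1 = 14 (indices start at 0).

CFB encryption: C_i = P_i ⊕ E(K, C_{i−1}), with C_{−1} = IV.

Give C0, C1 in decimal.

C0: E(K, 14) = 7; 3 ⊕ 7 = 4.
C1: E(K, 4) = 13; 14 ⊕ 13 = 3.

C0 = 4, C1 = 3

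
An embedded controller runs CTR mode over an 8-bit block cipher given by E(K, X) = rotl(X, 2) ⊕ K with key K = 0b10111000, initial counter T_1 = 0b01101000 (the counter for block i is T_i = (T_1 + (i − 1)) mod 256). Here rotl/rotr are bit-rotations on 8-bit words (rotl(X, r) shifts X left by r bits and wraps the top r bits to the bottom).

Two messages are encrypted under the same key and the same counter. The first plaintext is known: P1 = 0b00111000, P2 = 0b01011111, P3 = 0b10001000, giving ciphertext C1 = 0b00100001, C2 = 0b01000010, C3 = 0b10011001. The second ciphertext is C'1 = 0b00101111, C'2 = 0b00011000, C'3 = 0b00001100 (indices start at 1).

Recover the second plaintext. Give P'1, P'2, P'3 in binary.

In CTR with a reused counter, both messages share the same keystream S_i, so C_i ⊕ C'_i = P_i ⊕ P'_i and thus P'_i = P_i ⊕ C_i ⊕ C'_i.
P'1: 0b00111000 ⊕ 0b00100001 ⊕ 0b00101111 = 0b00110110.
P'2: 0b01011111 ⊕ 0b01000010 ⊕ 0b00011000 = 0b00000101.
P'3: 0b10001000 ⊕ 0b10011001 ⊕ 0b00001100 = 0b00011101.

P'1 = 0b00110110, P'2 = 0b00000101, P'3 = 0b00011101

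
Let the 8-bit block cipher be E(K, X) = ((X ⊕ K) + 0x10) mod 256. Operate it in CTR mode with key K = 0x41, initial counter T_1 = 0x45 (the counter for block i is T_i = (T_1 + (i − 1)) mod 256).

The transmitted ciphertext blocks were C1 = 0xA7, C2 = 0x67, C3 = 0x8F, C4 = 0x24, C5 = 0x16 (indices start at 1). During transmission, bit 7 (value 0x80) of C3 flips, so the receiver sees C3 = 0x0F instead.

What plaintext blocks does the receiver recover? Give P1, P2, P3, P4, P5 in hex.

CTR decryption: S_i = E(K, T_i) where T_i is the counter for block i; P_i = C_i ⊕ S_i.
Only C3 changed, to 0x0F. In CTR, a change in C_i flips the same bit in P_i only; the keystream is unaffected. Decrypting the received ciphertext:
P1: T = 0x45, S = E(K, T) = 0x14; 0xA7 ⊕ 0x14 = 0xB3.
P2: T = 0x46, S = E(K, T) = 0x17; 0x67 ⊕ 0x17 = 0x70.
P3: T = 0x47, S = E(K, T) = 0x16; 0x0F ⊕ 0x16 = 0x19.
P4: T = 0x48, S = E(K, T) = 0x19; 0x24 ⊕ 0x19 = 0x3D.
P5: T = 0x49, S = E(K, T) = 0x18; 0x16 ⊕ 0x18 = 0x0E.
Blocks that differ from the original plaintext: P3.

P1 = 0xB3, P2 = 0x70, P3 = 0x19, P4 = 0x3D, P5 = 0x0E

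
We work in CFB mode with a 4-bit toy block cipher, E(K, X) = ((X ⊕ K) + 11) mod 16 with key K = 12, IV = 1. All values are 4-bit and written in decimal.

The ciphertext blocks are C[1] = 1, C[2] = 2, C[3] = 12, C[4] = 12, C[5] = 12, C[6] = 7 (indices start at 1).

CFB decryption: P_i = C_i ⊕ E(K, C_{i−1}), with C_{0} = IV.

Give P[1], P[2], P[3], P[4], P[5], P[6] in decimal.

P[1]: E(K, 1) = 8; 1 ⊕ 8 = 9.
P[2]: E(K, 1) = 8; 2 ⊕ 8 = 10.
P[3]: E(K, 2) = 9; 12 ⊕ 9 = 5.
P[4]: E(K, 12) = 11; 12 ⊕ 11 = 7.
P[5]: E(K, 12) = 11; 12 ⊕ 11 = 7.
P[6]: E(K, 12) = 11; 7 ⊕ 11 = 12.

P[1] = 9, P[2] = 10, P[3] = 5, P[4] = 7, P[5] = 7, P[6] = 12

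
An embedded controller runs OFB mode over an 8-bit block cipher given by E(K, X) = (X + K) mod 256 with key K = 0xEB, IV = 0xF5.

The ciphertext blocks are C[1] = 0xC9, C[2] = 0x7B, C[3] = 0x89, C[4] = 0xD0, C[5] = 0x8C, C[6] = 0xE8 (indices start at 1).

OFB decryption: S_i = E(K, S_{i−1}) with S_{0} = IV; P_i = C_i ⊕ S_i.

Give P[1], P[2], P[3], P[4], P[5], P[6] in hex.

P[1] = 0x29, P[2] = 0xB0, P[3] = 0x3F, P[4] = 0x71, P[5] = 0x00, P[6] = 0x9F

P[1]: S = E(K, 0xF5) = 0xE0; 0xC9 ⊕ 0xE0 = 0x29.
P[2]: S = E(K, 0xE0) = 0xCB; 0x7B ⊕ 0xCB = 0xB0.
P[3]: S = E(K, 0xCB) = 0xB6; 0x89 ⊕ 0xB6 = 0x3F.
P[4]: S = E(K, 0xB6) = 0xA1; 0xD0 ⊕ 0xA1 = 0x71.
P[5]: S = E(K, 0xA1) = 0x8C; 0x8C ⊕ 0x8C = 0x00.
P[6]: S = E(K, 0x8C) = 0x77; 0xE8 ⊕ 0x77 = 0x9F.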